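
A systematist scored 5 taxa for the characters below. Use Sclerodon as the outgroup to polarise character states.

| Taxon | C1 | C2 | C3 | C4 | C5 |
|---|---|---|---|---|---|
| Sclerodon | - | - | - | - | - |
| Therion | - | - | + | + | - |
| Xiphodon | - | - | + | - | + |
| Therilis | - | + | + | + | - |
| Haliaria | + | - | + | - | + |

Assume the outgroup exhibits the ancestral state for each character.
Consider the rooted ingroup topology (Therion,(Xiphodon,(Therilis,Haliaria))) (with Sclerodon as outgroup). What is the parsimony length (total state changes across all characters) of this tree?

7

Map each character onto (Therion,(Xiphodon,(Therilis,Haliaria))) (rooted by Sclerodon) and count the minimum state changes it requires (Fitch parsimony):
C1: 1; C2: 1; C3: 1; C4: 2; C5: 2.
Total tree length = 7.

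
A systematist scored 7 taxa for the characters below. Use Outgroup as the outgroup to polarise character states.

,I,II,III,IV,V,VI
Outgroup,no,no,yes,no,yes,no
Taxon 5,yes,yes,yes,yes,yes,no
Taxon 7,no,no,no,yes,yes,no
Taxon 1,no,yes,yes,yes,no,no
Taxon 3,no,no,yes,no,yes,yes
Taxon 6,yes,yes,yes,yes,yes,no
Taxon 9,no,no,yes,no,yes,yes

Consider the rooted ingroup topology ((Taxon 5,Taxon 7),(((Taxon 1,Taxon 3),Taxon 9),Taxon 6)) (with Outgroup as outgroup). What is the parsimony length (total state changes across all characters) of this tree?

Map each character onto ((Taxon 5,Taxon 7),(((Taxon 1,Taxon 3),Taxon 9),Taxon 6)) (rooted by Outgroup) and count the minimum state changes it requires (Fitch parsimony):
I: 2; II: 3; III: 1; IV: 3; V: 1; VI: 2.
Total tree length = 12.

12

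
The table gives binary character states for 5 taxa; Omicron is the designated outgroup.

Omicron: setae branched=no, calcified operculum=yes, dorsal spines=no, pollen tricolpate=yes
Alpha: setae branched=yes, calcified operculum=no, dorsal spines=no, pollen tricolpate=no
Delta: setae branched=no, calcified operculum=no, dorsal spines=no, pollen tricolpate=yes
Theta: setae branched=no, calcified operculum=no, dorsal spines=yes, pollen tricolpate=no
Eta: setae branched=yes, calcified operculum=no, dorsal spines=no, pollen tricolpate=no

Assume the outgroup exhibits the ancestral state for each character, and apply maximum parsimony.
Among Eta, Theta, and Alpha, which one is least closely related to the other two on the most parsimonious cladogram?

Character polarity is set by the outgroup: the derived state is whichever differs from the outgroup's state, so for calcified operculum, pollen tricolpate the derived state is 'no', and for the remaining characters it is 'yes'.
Only Alpha and Eta show the derived state 'yes' for setae branched, supporting them as a clade.
All ingroup taxa share the derived state 'no' for calcified operculum; it defines the ingroup but does not resolve relationships within it.
dorsal spines (derived state 'yes') is unique to Theta (autapomorphy; uninformative for grouping).
Only Alpha, Eta, and Theta show the derived state 'no' for pollen tricolpate, supporting them as a clade.
Most parsimonious ingroup topology: (((Alpha,Eta),Theta),Delta).
Alpha and Eta share a more recent common ancestor with each other than either does with Theta, so Theta is the least closely related of the three.

Theta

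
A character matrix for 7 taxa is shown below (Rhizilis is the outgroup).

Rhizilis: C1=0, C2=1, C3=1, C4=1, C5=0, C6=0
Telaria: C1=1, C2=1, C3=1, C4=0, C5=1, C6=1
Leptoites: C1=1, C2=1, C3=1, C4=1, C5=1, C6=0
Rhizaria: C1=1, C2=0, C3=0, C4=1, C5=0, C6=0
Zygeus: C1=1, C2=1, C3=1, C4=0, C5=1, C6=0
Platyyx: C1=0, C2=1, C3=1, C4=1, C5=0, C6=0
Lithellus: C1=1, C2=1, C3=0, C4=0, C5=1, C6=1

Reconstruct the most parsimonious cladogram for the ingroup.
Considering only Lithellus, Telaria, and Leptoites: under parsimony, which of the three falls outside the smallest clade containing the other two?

Leptoites

Character polarity is set by the outgroup: the derived state is whichever differs from the outgroup's state, so for C2, C3, C4 the derived state is '0', and for the remaining characters it is '1'.
C1 (derived state '1') is shared by Leptoites, Lithellus, Rhizaria, Telaria, and Zygeus — a synapomorphy uniting that clade.
C2: derived state '0' in Rhizaria only — an autapomorphy, so it tells us nothing about relationships among taxa.
C3 (state '0') occurs in Lithellus and Rhizaria but conflicts with the nesting implied by the other characters — most parsimoniously interpreted as homoplasy.
C4 (derived state '0') is shared by Lithellus, Telaria, and Zygeus — a synapomorphy uniting that clade.
C5 (derived state '1') is shared by Leptoites, Lithellus, Telaria, and Zygeus — a synapomorphy uniting that clade.
C6 (derived state '1') is shared by Lithellus and Telaria — a synapomorphy uniting that clade.
Most parsimonious ingroup topology: (((((Telaria,Lithellus),Zygeus),Leptoites),Rhizaria),Platyyx).
Telaria and Lithellus share a more recent common ancestor with each other than either does with Leptoites, so Leptoites is the least closely related of the three.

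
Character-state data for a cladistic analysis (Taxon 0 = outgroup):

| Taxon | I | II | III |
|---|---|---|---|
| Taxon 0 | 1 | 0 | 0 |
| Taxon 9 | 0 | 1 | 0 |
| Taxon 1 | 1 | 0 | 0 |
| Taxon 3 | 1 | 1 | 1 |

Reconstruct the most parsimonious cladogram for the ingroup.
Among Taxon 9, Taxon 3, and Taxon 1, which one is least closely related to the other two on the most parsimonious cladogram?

Taxon 1

Character polarity is set by the outgroup: the derived state is whichever differs from the outgroup's state, so for I the derived state is '0', and for the remaining characters it is '1'.
I: derived state '0' in Taxon 9 only — an autapomorphy, so it tells us nothing about relationships among taxa.
Only Taxon 3 and Taxon 9 show the derived state '1' for II, supporting them as a clade.
III (derived state '1') is unique to Taxon 3 (autapomorphy; uninformative for grouping).
Most parsimonious ingroup topology: ((Taxon 9,Taxon 3),Taxon 1).
Taxon 9 and Taxon 3 share a more recent common ancestor with each other than either does with Taxon 1, so Taxon 1 is the least closely related of the three.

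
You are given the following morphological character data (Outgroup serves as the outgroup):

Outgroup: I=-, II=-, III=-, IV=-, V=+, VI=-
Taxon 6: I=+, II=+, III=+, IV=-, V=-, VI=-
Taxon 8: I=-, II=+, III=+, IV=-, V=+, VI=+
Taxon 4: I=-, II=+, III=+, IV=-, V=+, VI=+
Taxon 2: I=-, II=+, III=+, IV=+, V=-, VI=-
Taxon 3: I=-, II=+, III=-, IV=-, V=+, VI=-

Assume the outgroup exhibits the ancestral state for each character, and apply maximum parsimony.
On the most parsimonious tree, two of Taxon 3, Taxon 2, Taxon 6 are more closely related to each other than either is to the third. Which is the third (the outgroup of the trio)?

Taxon 3

Character polarity is set by the outgroup: the derived state is whichever differs from the outgroup's state, so for V the derived state is '-', and for the remaining characters it is '+'.
I: derived state '+' in Taxon 6 only — an autapomorphy, so it tells us nothing about relationships among taxa.
II (derived state '+') is shared by all ingroup taxa — unites the whole ingroup.
Only Taxon 2, Taxon 4, Taxon 6, and Taxon 8 show the derived state '+' for III, supporting them as a clade.
IV: derived state '+' in Taxon 2 only — an autapomorphy, so it tells us nothing about relationships among taxa.
Only Taxon 2 and Taxon 6 show the derived state '-' for V, supporting them as a clade.
VI (derived state '+') is shared by Taxon 4 and Taxon 8 — a synapomorphy uniting that clade.
Most parsimonious ingroup topology: (((Taxon 6,Taxon 2),(Taxon 8,Taxon 4)),Taxon 3).
Taxon 2 and Taxon 6 share a more recent common ancestor with each other than either does with Taxon 3, so Taxon 3 is the least closely related of the three.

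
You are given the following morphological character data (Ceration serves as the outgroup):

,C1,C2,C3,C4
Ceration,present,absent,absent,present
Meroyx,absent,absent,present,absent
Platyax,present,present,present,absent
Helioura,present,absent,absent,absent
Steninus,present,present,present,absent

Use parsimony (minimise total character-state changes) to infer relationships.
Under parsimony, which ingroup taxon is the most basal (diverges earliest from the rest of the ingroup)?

Helioura

Character polarity is set by the outgroup: the derived state is whichever differs from the outgroup's state, so for C1, C4 the derived state is 'absent', and for the remaining characters it is 'present'.
C1: derived state 'absent' in Meroyx only — an autapomorphy, so it tells us nothing about relationships among taxa.
C2: derived state 'present' in Platyax and Steninus only — synapomorphy for {Platyax, Steninus}.
C3: derived state 'present' in Meroyx, Platyax, and Steninus only — synapomorphy for {Meroyx, Platyax, Steninus}.
C4 (derived state 'absent') is shared by all ingroup taxa — unites the whole ingroup.
Most parsimonious ingroup topology: ((Meroyx,(Platyax,Steninus)),Helioura).
Helioura is sister to the clade containing all other ingroup taxa, so it is the earliest-diverging (most basal) ingroup lineage.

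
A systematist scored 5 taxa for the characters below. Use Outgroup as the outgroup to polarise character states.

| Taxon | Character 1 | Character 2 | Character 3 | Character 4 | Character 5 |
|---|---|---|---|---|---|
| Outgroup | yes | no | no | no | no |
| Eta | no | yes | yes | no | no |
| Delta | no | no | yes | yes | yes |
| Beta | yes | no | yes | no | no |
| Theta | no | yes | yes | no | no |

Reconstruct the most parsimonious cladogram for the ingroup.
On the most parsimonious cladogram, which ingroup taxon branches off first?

Character polarity is set by the outgroup: the derived state is whichever differs from the outgroup's state, so for Character 1 the derived state is 'no', and for the remaining characters it is 'yes'.
Character 1 (derived state 'no') is shared by Delta, Eta, and Theta — a synapomorphy uniting that clade.
Character 2 (derived state 'yes') is shared by Eta and Theta — a synapomorphy uniting that clade.
Character 3 (derived state 'yes') is shared by all ingroup taxa — unites the whole ingroup.
Character 4: derived state 'yes' in Delta only — an autapomorphy, so it tells us nothing about relationships among taxa.
Character 5: derived state 'yes' in Delta only — an autapomorphy, so it tells us nothing about relationships among taxa.
Most parsimonious ingroup topology: (((Eta,Theta),Delta),Beta).
Beta is sister to the clade containing all other ingroup taxa, so it is the earliest-diverging (most basal) ingroup lineage.

Beta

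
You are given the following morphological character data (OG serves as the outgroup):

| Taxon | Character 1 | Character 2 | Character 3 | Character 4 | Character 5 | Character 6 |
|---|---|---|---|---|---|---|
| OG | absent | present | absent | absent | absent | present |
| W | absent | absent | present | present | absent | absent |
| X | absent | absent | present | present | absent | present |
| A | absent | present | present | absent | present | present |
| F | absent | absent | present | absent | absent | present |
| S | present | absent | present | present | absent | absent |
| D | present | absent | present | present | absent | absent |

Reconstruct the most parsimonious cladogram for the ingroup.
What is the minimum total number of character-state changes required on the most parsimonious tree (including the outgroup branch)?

6

Character polarity is set by the outgroup: the derived state is whichever differs from the outgroup's state, so for Character 2, Character 6 the derived state is 'absent', and for the remaining characters it is 'present'.
Character 1: derived state 'present' in D and S only — synapomorphy for {D, S}.
Character 2 (derived state 'absent') is shared by D, F, S, W, and X — a synapomorphy uniting that clade.
All ingroup taxa share the derived state 'present' for Character 3; it defines the ingroup but does not resolve relationships within it.
Character 4: derived state 'present' in D, S, W, and X only — synapomorphy for {D, S, W, X}.
Character 5: derived state 'present' in A only — an autapomorphy, so it tells us nothing about relationships among taxa.
Only D, S, and W show the derived state 'absent' for Character 6, supporting them as a clade.
Most parsimonious ingroup topology: ((((W,(S,D)),X),F),A).
Changes per character on this tree: Character 1: 1; Character 2: 1; Character 3: 1; Character 4: 1; Character 5: 1; Character 6: 1.
Total = 6.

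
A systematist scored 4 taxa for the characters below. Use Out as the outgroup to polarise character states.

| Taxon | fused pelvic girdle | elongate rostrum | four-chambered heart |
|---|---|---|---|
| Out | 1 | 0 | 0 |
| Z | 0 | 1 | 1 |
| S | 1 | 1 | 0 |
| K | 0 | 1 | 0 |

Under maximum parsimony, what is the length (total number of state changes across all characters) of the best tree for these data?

3

Character polarity is set by the outgroup: the derived state is whichever differs from the outgroup's state, so for fused pelvic girdle the derived state is '0', and for the remaining characters it is '1'.
Only K and Z show the derived state '0' for fused pelvic girdle, supporting them as a clade.
elongate rostrum (derived state '1') is shared by all ingroup taxa — unites the whole ingroup.
four-chambered heart: derived state '1' in Z only — an autapomorphy, so it tells us nothing about relationships among taxa.
Most parsimonious ingroup topology: ((Z,K),S).
Changes per character on this tree: fused pelvic girdle: 1; elongate rostrum: 1; four-chambered heart: 1.
Total = 3.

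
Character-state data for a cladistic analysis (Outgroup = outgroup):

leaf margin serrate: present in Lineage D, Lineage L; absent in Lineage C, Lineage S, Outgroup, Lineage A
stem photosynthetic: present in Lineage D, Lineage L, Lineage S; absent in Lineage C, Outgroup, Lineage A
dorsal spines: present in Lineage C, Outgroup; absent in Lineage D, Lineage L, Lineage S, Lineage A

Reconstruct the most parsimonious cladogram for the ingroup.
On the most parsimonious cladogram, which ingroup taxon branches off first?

Lineage C

Character polarity is set by the outgroup: the derived state is whichever differs from the outgroup's state, so for dorsal spines the derived state is 'absent', and for the remaining characters it is 'present'.
leaf margin serrate (derived state 'present') is shared by Lineage D and Lineage L — a synapomorphy uniting that clade.
Only Lineage D, Lineage L, and Lineage S show the derived state 'present' for stem photosynthetic, supporting them as a clade.
dorsal spines: derived state 'absent' in Lineage A, Lineage D, Lineage L, and Lineage S only — synapomorphy for {Lineage A, Lineage D, Lineage L, Lineage S}.
Most parsimonious ingroup topology: (Lineage C,(((Lineage L,Lineage D),Lineage S),Lineage A)).
Lineage C is sister to the clade containing all other ingroup taxa, so it is the earliest-diverging (most basal) ingroup lineage.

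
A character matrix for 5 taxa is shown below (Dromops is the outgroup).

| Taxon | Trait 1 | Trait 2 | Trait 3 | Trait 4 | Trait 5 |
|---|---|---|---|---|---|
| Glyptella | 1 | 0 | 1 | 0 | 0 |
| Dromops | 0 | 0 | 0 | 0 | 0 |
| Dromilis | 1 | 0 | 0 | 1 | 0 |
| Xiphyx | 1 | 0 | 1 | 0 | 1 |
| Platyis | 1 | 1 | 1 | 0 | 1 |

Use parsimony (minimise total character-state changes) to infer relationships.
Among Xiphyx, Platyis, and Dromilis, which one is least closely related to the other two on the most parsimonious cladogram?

Dromilis

The outgroup has state '0' for every character, so '1' is the derived state throughout.
All ingroup taxa share the derived state '1' for Trait 1; it defines the ingroup but does not resolve relationships within it.
Trait 2 (derived state '1') is unique to Platyis (autapomorphy; uninformative for grouping).
Trait 3: derived state '1' in Glyptella, Platyis, and Xiphyx only — synapomorphy for {Glyptella, Platyis, Xiphyx}.
Trait 4: derived state '1' in Dromilis only — an autapomorphy, so it tells us nothing about relationships among taxa.
Trait 5: derived state '1' in Platyis and Xiphyx only — synapomorphy for {Platyis, Xiphyx}.
Most parsimonious ingroup topology: (((Platyis,Xiphyx),Glyptella),Dromilis).
Xiphyx and Platyis share a more recent common ancestor with each other than either does with Dromilis, so Dromilis is the least closely related of the three.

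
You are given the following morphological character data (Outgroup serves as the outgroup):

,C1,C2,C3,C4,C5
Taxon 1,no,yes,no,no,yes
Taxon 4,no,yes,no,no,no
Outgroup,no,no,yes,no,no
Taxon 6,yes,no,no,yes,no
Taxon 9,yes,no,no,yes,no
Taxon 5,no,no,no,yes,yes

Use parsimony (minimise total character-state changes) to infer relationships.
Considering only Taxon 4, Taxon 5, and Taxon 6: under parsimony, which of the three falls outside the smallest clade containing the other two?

Character polarity is set by the outgroup: the derived state is whichever differs from the outgroup's state, so for C3 the derived state is 'no', and for the remaining characters it is 'yes'.
Only Taxon 6 and Taxon 9 show the derived state 'yes' for C1, supporting them as a clade.
C2 (derived state 'yes') is shared by Taxon 1 and Taxon 4 — a synapomorphy uniting that clade.
C3 (derived state 'no') is shared by all ingroup taxa — unites the whole ingroup.
C4: derived state 'yes' in Taxon 5, Taxon 6, and Taxon 9 only — synapomorphy for {Taxon 5, Taxon 6, Taxon 9}.
C5 groups Taxon 1 and Taxon 5, which is incompatible with the clades supported by the remaining characters; treating it as convergent (homoplasy) costs fewer steps than any alternative tree.
Most parsimonious ingroup topology: ((Taxon 1,Taxon 4),((Taxon 6,Taxon 9),Taxon 5)).
Taxon 6 and Taxon 5 share a more recent common ancestor with each other than either does with Taxon 4, so Taxon 4 is the least closely related of the three.

Taxon 4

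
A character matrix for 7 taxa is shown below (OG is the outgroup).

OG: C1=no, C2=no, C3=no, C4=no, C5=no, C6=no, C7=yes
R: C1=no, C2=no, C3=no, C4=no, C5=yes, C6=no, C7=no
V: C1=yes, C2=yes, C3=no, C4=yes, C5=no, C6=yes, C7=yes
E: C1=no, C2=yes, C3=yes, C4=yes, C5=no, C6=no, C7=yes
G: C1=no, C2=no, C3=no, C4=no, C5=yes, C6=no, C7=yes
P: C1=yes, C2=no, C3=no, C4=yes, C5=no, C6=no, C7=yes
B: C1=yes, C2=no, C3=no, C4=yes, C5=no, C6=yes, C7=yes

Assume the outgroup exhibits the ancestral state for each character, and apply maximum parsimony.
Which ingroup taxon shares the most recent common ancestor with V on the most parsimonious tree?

B

Character polarity is set by the outgroup: the derived state is whichever differs from the outgroup's state, so for C7 the derived state is 'no', and for the remaining characters it is 'yes'.
Only B, P, and V show the derived state 'yes' for C1, supporting them as a clade.
C2 (state 'yes') occurs in E and V but conflicts with the nesting implied by the other characters — most parsimoniously interpreted as homoplasy.
C3 (derived state 'yes') is unique to E (autapomorphy; uninformative for grouping).
C4 (derived state 'yes') is shared by B, E, P, and V — a synapomorphy uniting that clade.
C5 (derived state 'yes') is shared by G and R — a synapomorphy uniting that clade.
Only B and V show the derived state 'yes' for C6, supporting them as a clade.
C7 (derived state 'no') is unique to R (autapomorphy; uninformative for grouping).
Most parsimonious ingroup topology: ((R,G),(((V,B),P),E)).
V and B form a cherry on this tree, so they are sister taxa.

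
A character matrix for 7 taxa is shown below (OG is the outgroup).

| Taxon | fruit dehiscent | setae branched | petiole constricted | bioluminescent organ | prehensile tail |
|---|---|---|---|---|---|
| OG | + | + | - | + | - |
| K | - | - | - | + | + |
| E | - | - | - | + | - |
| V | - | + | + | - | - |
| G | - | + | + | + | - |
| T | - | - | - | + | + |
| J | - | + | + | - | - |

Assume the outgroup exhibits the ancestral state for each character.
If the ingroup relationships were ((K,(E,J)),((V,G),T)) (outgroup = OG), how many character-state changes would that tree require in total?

Map each character onto ((K,(E,J)),((V,G),T)) (rooted by OG) and count the minimum state changes it requires (Fitch parsimony):
fruit dehiscent: 1; setae branched: 3; petiole constricted: 2; bioluminescent organ: 2; prehensile tail: 2.
Total tree length = 10.

10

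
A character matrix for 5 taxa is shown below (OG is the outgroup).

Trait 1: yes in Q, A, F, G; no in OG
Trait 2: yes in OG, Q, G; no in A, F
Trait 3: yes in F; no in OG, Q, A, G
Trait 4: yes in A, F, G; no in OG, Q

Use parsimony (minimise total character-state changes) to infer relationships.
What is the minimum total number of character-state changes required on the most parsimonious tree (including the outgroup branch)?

Character polarity is set by the outgroup: the derived state is whichever differs from the outgroup's state, so for Trait 2 the derived state is 'no', and for the remaining characters it is 'yes'.
Trait 1 (derived state 'yes') is shared by all ingroup taxa — unites the whole ingroup.
Trait 2 (derived state 'no') is shared by A and F — a synapomorphy uniting that clade.
Trait 3: derived state 'yes' in F only — an autapomorphy, so it tells us nothing about relationships among taxa.
Only A, F, and G show the derived state 'yes' for Trait 4, supporting them as a clade.
Most parsimonious ingroup topology: (Q,((A,F),G)).
Changes per character on this tree: Trait 1: 1; Trait 2: 1; Trait 3: 1; Trait 4: 1.
Total = 4.

4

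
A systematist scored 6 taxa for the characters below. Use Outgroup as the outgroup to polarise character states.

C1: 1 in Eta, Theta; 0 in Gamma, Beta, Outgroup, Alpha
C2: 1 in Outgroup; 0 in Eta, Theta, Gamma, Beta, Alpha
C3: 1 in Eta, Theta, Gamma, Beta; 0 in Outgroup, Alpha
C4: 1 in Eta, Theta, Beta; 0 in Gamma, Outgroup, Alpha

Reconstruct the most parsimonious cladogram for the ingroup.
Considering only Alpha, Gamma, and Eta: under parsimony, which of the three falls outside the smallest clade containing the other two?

Alpha

Character polarity is set by the outgroup: the derived state is whichever differs from the outgroup's state, so for C2 the derived state is '0', and for the remaining characters it is '1'.
C1: derived state '1' in Eta and Theta only — synapomorphy for {Eta, Theta}.
C2 (derived state '0') is shared by all ingroup taxa — unites the whole ingroup.
C3 (derived state '1') is shared by Beta, Eta, Gamma, and Theta — a synapomorphy uniting that clade.
Only Beta, Eta, and Theta show the derived state '1' for C4, supporting them as a clade.
Most parsimonious ingroup topology: (((Beta,(Theta,Eta)),Gamma),Alpha).
Eta and Gamma share a more recent common ancestor with each other than either does with Alpha, so Alpha is the least closely related of the three.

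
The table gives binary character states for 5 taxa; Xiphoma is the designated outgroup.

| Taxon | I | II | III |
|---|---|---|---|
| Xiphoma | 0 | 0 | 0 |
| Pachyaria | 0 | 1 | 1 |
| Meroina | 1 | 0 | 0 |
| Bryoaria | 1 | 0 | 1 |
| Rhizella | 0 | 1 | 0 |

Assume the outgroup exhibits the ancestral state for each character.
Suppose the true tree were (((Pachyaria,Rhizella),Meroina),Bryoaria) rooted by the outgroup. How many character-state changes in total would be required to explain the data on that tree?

5

Map each character onto (((Pachyaria,Rhizella),Meroina),Bryoaria) (rooted by Xiphoma) and count the minimum state changes it requires (Fitch parsimony):
I: 2; II: 1; III: 2.
Total tree length = 5.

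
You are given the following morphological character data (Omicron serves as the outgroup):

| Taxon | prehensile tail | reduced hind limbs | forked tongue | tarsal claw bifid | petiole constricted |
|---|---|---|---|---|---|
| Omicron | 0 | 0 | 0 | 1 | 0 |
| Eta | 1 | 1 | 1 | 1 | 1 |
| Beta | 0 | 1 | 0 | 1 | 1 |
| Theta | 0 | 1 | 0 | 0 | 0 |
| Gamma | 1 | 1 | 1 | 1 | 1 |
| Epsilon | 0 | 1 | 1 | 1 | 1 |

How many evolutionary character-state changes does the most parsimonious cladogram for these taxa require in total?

Character polarity is set by the outgroup: the derived state is whichever differs from the outgroup's state, so for tarsal claw bifid the derived state is '0', and for the remaining characters it is '1'.
prehensile tail: derived state '1' in Eta and Gamma only — synapomorphy for {Eta, Gamma}.
All ingroup taxa share the derived state '1' for reduced hind limbs; it defines the ingroup but does not resolve relationships within it.
forked tongue (derived state '1') is shared by Epsilon, Eta, and Gamma — a synapomorphy uniting that clade.
tarsal claw bifid: derived state '0' in Theta only — an autapomorphy, so it tells us nothing about relationships among taxa.
petiole constricted (derived state '1') is shared by Beta, Epsilon, Eta, and Gamma — a synapomorphy uniting that clade.
Most parsimonious ingroup topology: ((((Eta,Gamma),Epsilon),Beta),Theta).
Changes per character on this tree: prehensile tail: 1; reduced hind limbs: 1; forked tongue: 1; tarsal claw bifid: 1; petiole constricted: 1.
Total = 5.

5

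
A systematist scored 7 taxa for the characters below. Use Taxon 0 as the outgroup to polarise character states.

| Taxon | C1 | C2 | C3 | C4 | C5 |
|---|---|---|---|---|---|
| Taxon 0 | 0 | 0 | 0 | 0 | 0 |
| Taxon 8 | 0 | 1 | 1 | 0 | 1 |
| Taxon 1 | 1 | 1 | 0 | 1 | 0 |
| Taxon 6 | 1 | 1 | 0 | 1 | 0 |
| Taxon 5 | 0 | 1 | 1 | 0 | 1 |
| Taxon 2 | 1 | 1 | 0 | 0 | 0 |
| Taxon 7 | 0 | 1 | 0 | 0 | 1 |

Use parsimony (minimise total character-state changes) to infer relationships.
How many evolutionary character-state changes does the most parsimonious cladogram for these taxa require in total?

The outgroup has state '0' for every character, so '1' is the derived state throughout.
Only Taxon 1, Taxon 2, and Taxon 6 show the derived state '1' for C1, supporting them as a clade.
All ingroup taxa share the derived state '1' for C2; it defines the ingroup but does not resolve relationships within it.
C3: derived state '1' in Taxon 5 and Taxon 8 only — synapomorphy for {Taxon 5, Taxon 8}.
Only Taxon 1 and Taxon 6 show the derived state '1' for C4, supporting them as a clade.
Only Taxon 5, Taxon 7, and Taxon 8 show the derived state '1' for C5, supporting them as a clade.
Most parsimonious ingroup topology: (((Taxon 8,Taxon 5),Taxon 7),((Taxon 1,Taxon 6),Taxon 2)).
Changes per character on this tree: C1: 1; C2: 1; C3: 1; C4: 1; C5: 1.
Total = 5.

5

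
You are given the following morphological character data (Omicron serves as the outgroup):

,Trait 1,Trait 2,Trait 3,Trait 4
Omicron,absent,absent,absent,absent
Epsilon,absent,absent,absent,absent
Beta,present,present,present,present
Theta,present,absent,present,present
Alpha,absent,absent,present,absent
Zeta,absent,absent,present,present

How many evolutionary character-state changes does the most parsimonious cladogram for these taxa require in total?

The outgroup has state 'absent' for every character, so 'present' is the derived state throughout.
Trait 1: derived state 'present' in Beta and Theta only — synapomorphy for {Beta, Theta}.
Trait 2 (derived state 'present') is unique to Beta (autapomorphy; uninformative for grouping).
Trait 3: derived state 'present' in Alpha, Beta, Theta, and Zeta only — synapomorphy for {Alpha, Beta, Theta, Zeta}.
Trait 4 (derived state 'present') is shared by Beta, Theta, and Zeta — a synapomorphy uniting that clade.
Most parsimonious ingroup topology: (Epsilon,(((Beta,Theta),Zeta),Alpha)).
Changes per character on this tree: Trait 1: 1; Trait 2: 1; Trait 3: 1; Trait 4: 1.
Total = 4.

4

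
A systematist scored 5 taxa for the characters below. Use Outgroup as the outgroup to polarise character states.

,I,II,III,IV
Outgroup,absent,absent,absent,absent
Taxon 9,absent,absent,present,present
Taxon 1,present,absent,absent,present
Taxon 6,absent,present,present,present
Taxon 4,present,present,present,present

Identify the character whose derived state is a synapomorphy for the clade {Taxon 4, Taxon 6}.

II

The outgroup has state 'absent' for every character, so 'present' is the derived state throughout.
I (state 'present') occurs in Taxon 1 and Taxon 4 but conflicts with the nesting implied by the other characters — most parsimoniously interpreted as homoplasy.
II (derived state 'present') is shared by Taxon 4 and Taxon 6 — a synapomorphy uniting that clade.
III: derived state 'present' in Taxon 4, Taxon 6, and Taxon 9 only — synapomorphy for {Taxon 4, Taxon 6, Taxon 9}.
IV (derived state 'present') is shared by all ingroup taxa — unites the whole ingroup.
Most parsimonious ingroup topology: ((Taxon 9,(Taxon 6,Taxon 4)),Taxon 1).
The clade {Taxon 4, Taxon 6} is supported by II: its derived state 'present' occurs in exactly those taxa and in no other taxon (including the outgroup).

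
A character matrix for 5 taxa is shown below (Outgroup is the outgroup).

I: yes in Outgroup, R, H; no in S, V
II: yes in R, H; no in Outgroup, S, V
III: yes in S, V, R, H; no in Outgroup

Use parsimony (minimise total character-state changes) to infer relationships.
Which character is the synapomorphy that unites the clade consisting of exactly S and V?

Character polarity is set by the outgroup: the derived state is whichever differs from the outgroup's state, so for I the derived state is 'no', and for the remaining characters it is 'yes'.
I (derived state 'no') is shared by S and V — a synapomorphy uniting that clade.
II: derived state 'yes' in H and R only — synapomorphy for {H, R}.
All ingroup taxa share the derived state 'yes' for III; it defines the ingroup but does not resolve relationships within it.
Most parsimonious ingroup topology: ((S,V),(R,H)).
The clade {S, V} is supported by I: its derived state 'no' occurs in exactly those taxa and in no other taxon (including the outgroup).

I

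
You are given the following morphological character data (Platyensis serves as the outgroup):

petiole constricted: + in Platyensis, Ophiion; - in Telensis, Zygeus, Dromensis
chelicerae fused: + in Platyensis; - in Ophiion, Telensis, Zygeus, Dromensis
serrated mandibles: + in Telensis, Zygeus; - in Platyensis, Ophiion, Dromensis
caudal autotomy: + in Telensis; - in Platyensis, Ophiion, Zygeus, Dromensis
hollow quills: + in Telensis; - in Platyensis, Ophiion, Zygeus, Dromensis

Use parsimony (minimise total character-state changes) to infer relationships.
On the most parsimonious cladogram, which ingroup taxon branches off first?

Character polarity is set by the outgroup: the derived state is whichever differs from the outgroup's state, so for petiole constricted, chelicerae fused the derived state is '-', and for the remaining characters it is '+'.
Only Dromensis, Telensis, and Zygeus show the derived state '-' for petiole constricted, supporting them as a clade.
chelicerae fused (derived state '-') is shared by all ingroup taxa — unites the whole ingroup.
Only Telensis and Zygeus show the derived state '+' for serrated mandibles, supporting them as a clade.
caudal autotomy (derived state '+') is unique to Telensis (autapomorphy; uninformative for grouping).
hollow quills: derived state '+' in Telensis only — an autapomorphy, so it tells us nothing about relationships among taxa.
Most parsimonious ingroup topology: (Ophiion,((Telensis,Zygeus),Dromensis)).
Ophiion is sister to the clade containing all other ingroup taxa, so it is the earliest-diverging (most basal) ingroup lineage.

Ophiion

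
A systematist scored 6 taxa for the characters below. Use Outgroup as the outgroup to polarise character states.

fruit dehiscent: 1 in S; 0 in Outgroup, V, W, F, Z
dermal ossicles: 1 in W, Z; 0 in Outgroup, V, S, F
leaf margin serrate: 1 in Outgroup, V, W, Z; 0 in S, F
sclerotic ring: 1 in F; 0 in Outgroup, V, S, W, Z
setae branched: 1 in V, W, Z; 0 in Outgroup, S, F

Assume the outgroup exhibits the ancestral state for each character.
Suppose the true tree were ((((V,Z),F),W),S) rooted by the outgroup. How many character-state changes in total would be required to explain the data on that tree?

Map each character onto ((((V,Z),F),W),S) (rooted by Outgroup) and count the minimum state changes it requires (Fitch parsimony):
fruit dehiscent: 1; dermal ossicles: 2; leaf margin serrate: 2; sclerotic ring: 1; setae branched: 2.
Total tree length = 8.

8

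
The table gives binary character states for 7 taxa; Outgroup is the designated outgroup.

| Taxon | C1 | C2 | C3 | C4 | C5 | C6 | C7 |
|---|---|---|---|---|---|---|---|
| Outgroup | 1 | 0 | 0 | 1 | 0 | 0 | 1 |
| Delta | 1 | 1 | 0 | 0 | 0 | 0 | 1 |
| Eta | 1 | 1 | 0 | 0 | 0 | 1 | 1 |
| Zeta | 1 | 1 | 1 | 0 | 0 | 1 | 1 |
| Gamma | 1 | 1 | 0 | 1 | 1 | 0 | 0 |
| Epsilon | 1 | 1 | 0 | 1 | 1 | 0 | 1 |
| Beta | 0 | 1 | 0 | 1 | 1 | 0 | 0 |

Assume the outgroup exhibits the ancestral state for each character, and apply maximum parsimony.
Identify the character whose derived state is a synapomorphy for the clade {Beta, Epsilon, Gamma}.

Character polarity is set by the outgroup: the derived state is whichever differs from the outgroup's state, so for C1, C4, C7 the derived state is '0', and for the remaining characters it is '1'.
C1: derived state '0' in Beta only — an autapomorphy, so it tells us nothing about relationships among taxa.
All ingroup taxa share the derived state '1' for C2; it defines the ingroup but does not resolve relationships within it.
C3 (derived state '1') is unique to Zeta (autapomorphy; uninformative for grouping).
C4: derived state '0' in Delta, Eta, and Zeta only — synapomorphy for {Delta, Eta, Zeta}.
C5: derived state '1' in Beta, Epsilon, and Gamma only — synapomorphy for {Beta, Epsilon, Gamma}.
Only Eta and Zeta show the derived state '1' for C6, supporting them as a clade.
C7 (derived state '0') is shared by Beta and Gamma — a synapomorphy uniting that clade.
Most parsimonious ingroup topology: (((Gamma,Beta),Epsilon),((Zeta,Eta),Delta)).
The clade {Beta, Epsilon, Gamma} is supported by C5: its derived state '1' occurs in exactly those taxa and in no other taxon (including the outgroup).

C5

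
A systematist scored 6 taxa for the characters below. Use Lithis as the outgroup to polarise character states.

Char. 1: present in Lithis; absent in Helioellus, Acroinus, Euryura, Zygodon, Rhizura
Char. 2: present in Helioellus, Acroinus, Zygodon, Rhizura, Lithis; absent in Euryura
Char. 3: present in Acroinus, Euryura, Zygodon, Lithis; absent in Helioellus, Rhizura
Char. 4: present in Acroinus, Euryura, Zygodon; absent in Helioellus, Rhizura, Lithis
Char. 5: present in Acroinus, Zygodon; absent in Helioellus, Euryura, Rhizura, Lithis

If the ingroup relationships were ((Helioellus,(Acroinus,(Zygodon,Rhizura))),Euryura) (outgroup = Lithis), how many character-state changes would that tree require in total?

9

Map each character onto ((Helioellus,(Acroinus,(Zygodon,Rhizura))),Euryura) (rooted by Lithis) and count the minimum state changes it requires (Fitch parsimony):
Char. 1: 1; Char. 2: 1; Char. 3: 2; Char. 4: 3; Char. 5: 2.
Total tree length = 9.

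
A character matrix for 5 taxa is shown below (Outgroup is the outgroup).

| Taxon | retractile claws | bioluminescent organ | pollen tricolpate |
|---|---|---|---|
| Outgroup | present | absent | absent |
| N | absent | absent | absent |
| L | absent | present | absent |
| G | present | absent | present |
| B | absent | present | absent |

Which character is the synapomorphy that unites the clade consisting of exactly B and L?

Character polarity is set by the outgroup: the derived state is whichever differs from the outgroup's state, so for retractile claws the derived state is 'absent', and for the remaining characters it is 'present'.
Only B, L, and N show the derived state 'absent' for retractile claws, supporting them as a clade.
Only B and L show the derived state 'present' for bioluminescent organ, supporting them as a clade.
pollen tricolpate: derived state 'present' in G only — an autapomorphy, so it tells us nothing about relationships among taxa.
Most parsimonious ingroup topology: ((N,(L,B)),G).
The clade {B, L} is supported by bioluminescent organ: its derived state 'present' occurs in exactly those taxa and in no other taxon (including the outgroup).

bioluminescent organ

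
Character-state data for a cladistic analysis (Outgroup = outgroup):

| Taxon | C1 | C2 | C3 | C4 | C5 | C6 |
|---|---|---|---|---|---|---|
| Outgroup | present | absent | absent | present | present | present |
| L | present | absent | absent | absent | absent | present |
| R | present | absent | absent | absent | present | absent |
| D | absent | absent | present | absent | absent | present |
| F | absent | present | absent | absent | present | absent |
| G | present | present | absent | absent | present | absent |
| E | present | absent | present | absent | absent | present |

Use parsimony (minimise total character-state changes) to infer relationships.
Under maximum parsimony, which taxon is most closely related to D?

E

Character polarity is set by the outgroup: the derived state is whichever differs from the outgroup's state, so for C1, C4, C5, C6 the derived state is 'absent', and for the remaining characters it is 'present'.
C1 (state 'absent') occurs in D and F but conflicts with the nesting implied by the other characters — most parsimoniously interpreted as homoplasy.
C2: derived state 'present' in F and G only — synapomorphy for {F, G}.
C3 (derived state 'present') is shared by D and E — a synapomorphy uniting that clade.
C4 (derived state 'absent') is shared by all ingroup taxa — unites the whole ingroup.
C5: derived state 'absent' in D, E, and L only — synapomorphy for {D, E, L}.
Only F, G, and R show the derived state 'absent' for C6, supporting them as a clade.
Most parsimonious ingroup topology: ((L,(D,E)),(R,(F,G))).
D and E form a cherry on this tree, so they are sister taxa.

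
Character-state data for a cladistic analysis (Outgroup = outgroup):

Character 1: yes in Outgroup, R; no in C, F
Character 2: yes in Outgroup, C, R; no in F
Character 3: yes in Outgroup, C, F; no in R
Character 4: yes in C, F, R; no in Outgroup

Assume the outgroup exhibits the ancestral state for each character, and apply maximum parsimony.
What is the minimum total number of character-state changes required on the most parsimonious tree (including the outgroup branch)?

Character polarity is set by the outgroup: the derived state is whichever differs from the outgroup's state, so for Character 1, Character 2, Character 3 the derived state is 'no', and for the remaining characters it is 'yes'.
Character 1 (derived state 'no') is shared by C and F — a synapomorphy uniting that clade.
Character 2: derived state 'no' in F only — an autapomorphy, so it tells us nothing about relationships among taxa.
Character 3 (derived state 'no') is unique to R (autapomorphy; uninformative for grouping).
Character 4 (derived state 'yes') is shared by all ingroup taxa — unites the whole ingroup.
Most parsimonious ingroup topology: ((C,F),R).
Changes per character on this tree: Character 1: 1; Character 2: 1; Character 3: 1; Character 4: 1.
Total = 4.

4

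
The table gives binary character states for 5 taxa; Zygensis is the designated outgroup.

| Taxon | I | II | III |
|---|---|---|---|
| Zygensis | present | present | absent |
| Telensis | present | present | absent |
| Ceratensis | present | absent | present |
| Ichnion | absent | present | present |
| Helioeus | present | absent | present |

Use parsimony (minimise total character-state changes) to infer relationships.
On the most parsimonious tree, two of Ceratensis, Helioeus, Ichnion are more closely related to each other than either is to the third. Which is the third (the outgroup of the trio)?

Ichnion

Character polarity is set by the outgroup: the derived state is whichever differs from the outgroup's state, so for I, II the derived state is 'absent', and for the remaining characters it is 'present'.
I: derived state 'absent' in Ichnion only — an autapomorphy, so it tells us nothing about relationships among taxa.
Only Ceratensis and Helioeus show the derived state 'absent' for II, supporting them as a clade.
III (derived state 'present') is shared by Ceratensis, Helioeus, and Ichnion — a synapomorphy uniting that clade.
Most parsimonious ingroup topology: (Telensis,((Ceratensis,Helioeus),Ichnion)).
Helioeus and Ceratensis share a more recent common ancestor with each other than either does with Ichnion, so Ichnion is the least closely related of the three.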